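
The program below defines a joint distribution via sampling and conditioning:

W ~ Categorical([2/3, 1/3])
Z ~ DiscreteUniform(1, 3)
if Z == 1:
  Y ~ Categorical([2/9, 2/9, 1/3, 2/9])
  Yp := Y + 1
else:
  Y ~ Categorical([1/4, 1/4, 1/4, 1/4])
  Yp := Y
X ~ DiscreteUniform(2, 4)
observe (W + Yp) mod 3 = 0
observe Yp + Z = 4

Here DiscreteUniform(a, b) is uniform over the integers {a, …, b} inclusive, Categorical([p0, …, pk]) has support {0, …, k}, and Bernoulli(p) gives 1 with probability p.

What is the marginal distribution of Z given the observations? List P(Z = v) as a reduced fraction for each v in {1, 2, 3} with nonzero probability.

P(Z=1) = 8/11, P(Z=2) = 3/11

Enumerate traces; 6 have nonzero weight after conditioning:
  (W=0, Z=1, Y=2, X=2) weight 2/81
  (W=0, Z=1, Y=2, X=3) weight 2/81
  (W=0, Z=1, Y=2, X=4) weight 2/81
  (W=1, Z=2, Y=2, X=2) weight 1/108
  (W=1, Z=2, Y=2, X=3) weight 1/108
  (W=1, Z=2, Y=2, X=4) weight 1/108
Group by Z:
  weight(Z=1) = 2/27
  weight(Z=2) = 1/36
Total weight = 2/27 + 1/36 = 11/108
P(Z=1 | obs) = 2/27 / 11/108 = 8/11
P(Z=2 | obs) = 1/36 / 11/108 = 3/11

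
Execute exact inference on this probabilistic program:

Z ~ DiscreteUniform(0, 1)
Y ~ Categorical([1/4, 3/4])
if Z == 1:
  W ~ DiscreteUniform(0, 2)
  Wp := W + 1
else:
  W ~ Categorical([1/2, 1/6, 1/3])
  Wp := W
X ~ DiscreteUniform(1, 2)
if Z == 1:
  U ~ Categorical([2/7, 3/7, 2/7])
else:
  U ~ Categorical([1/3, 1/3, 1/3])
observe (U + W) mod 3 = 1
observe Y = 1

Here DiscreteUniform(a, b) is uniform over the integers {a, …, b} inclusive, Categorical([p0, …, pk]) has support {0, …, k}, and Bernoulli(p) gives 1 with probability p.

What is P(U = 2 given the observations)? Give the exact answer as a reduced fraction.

P(U = 2 | obs) = 13/42

Enumerate traces; 12 have nonzero weight after conditioning:
  (Z=0, Y=1, W=0, X=1, U=1) weight 1/32
  (Z=0, Y=1, W=0, X=2, U=1) weight 1/32
  (Z=0, Y=1, W=1, X=1, U=0) weight 1/96
  (Z=0, Y=1, W=1, X=2, U=0) weight 1/96
  (Z=0, Y=1, W=2, X=1, U=2) weight 1/48
  (Z=0, Y=1, W=2, X=2, U=2) weight 1/48
  (Z=1, Y=1, W=0, X=1, U=1) weight 3/112
  (Z=1, Y=1, W=0, X=2, U=1) weight 3/112
  … 4 more
Group by U:
  weight(U=0) = 19/336
  weight(U=1) = 13/112
  weight(U=2) = 13/168
Total weight = 19/336 + 13/112 + 13/168 = 1/4
P(U=0 | obs) = 19/336 / 1/4 = 19/84
P(U=1 | obs) = 13/112 / 1/4 = 13/28
P(U=2 | obs) = 13/168 / 1/4 = 13/42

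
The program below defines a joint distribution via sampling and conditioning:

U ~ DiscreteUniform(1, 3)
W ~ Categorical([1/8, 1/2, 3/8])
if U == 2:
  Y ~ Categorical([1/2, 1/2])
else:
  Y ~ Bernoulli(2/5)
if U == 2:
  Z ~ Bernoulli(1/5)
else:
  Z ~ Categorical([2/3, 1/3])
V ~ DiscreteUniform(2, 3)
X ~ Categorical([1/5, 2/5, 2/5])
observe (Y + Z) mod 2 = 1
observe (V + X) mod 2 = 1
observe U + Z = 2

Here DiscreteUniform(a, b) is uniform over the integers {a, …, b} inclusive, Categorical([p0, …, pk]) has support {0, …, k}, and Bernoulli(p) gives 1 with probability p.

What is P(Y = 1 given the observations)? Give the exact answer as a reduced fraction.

P(Y = 1 | obs) = 2/3

Enumerate traces; 18 have nonzero weight after conditioning:
  (U=1, W=0, Y=0, Z=1, V=2, X=1) weight 1/600
  (U=1, W=0, Y=0, Z=1, V=3, X=0) weight 1/1200
  (U=1, W=0, Y=0, Z=1, V=3, X=2) weight 1/600
  (U=1, W=1, Y=0, Z=1, V=2, X=1) weight 1/150
  (U=1, W=1, Y=0, Z=1, V=3, X=0) weight 1/300
  (U=1, W=1, Y=0, Z=1, V=3, X=2) weight 1/150
  (U=1, W=2, Y=0, Z=1, V=2, X=1) weight 1/200
  (U=1, W=2, Y=0, Z=1, V=3, X=0) weight 1/400
  (U=2, W=0, Y=1, Z=0, V=2, X=1) weight 1/300
  … 9 more
Group by Y:
  weight(Y=0) = 1/30
  weight(Y=1) = 1/15
Total weight = 1/30 + 1/15 = 1/10
P(Y=0 | obs) = 1/30 / 1/10 = 1/3
P(Y=1 | obs) = 1/15 / 1/10 = 2/3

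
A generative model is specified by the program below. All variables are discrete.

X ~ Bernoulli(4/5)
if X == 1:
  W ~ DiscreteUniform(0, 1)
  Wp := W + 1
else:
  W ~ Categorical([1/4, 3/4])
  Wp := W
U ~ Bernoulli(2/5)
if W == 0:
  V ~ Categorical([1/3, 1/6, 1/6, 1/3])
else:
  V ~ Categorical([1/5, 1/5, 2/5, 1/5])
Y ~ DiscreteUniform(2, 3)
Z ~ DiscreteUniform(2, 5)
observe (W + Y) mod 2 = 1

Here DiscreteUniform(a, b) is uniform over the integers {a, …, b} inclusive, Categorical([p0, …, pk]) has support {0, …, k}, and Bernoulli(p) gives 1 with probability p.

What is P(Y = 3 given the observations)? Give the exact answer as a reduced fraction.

Enumerate traces; 128 have nonzero weight after conditioning:
  (X=0, W=0, U=0, V=0, Y=3, Z=2) weight 1/800
  (X=0, W=0, U=0, V=0, Y=3, Z=3) weight 1/800
  (X=0, W=0, U=0, V=0, Y=3, Z=4) weight 1/800
  (X=0, W=0, U=0, V=0, Y=3, Z=5) weight 1/800
  (X=0, W=0, U=0, V=1, Y=3, Z=2) weight 1/1600
  (X=0, W=0, U=0, V=1, Y=3, Z=3) weight 1/1600
  (X=0, W=0, U=0, V=1, Y=3, Z=4) weight 1/1600
  (X=0, W=0, U=0, V=1, Y=3, Z=5) weight 1/1600
  (X=0, W=1, U=0, V=0, Y=2, Z=2) weight 9/4000
  … 119 more
Group by Y:
  weight(Y=2) = 11/40
  weight(Y=3) = 9/40
Total weight = 11/40 + 9/40 = 1/2
P(Y=2 | obs) = 11/40 / 1/2 = 11/20
P(Y=3 | obs) = 9/40 / 1/2 = 9/20

P(Y = 3 | obs) = 9/20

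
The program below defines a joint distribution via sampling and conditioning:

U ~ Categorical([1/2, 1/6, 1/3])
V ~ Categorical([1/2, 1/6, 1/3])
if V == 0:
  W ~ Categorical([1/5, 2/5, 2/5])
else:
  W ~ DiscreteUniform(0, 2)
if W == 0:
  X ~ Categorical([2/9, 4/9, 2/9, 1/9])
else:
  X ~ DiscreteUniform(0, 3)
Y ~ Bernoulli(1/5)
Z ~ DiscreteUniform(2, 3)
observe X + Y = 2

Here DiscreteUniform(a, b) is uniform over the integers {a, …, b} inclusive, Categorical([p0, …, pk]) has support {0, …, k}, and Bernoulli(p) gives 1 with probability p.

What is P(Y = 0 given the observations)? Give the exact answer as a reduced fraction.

Enumerate traces; 108 have nonzero weight after conditioning:
  (U=0, V=0, W=0, X=1, Y=1, Z=2) weight 1/450
  (U=0, V=0, W=0, X=1, Y=1, Z=3) weight 1/450
  (U=0, V=0, W=0, X=2, Y=0, Z=2) weight 1/225
  (U=0, V=0, W=0, X=2, Y=0, Z=3) weight 1/225
  (U=0, V=0, W=1, X=1, Y=1, Z=2) weight 1/400
  (U=0, V=0, W=1, X=1, Y=1, Z=3) weight 1/400
  (U=0, V=0, W=1, X=2, Y=0, Z=2) weight 1/100
  (U=0, V=0, W=1, X=2, Y=0, Z=3) weight 1/100
  … 100 more
Group by Y:
  weight(Y=0) = 131/675
  weight(Y=1) = 163/2700
Total weight = 131/675 + 163/2700 = 229/900
P(Y=0 | obs) = 131/675 / 229/900 = 524/687
P(Y=1 | obs) = 163/2700 / 229/900 = 163/687

P(Y = 0 | obs) = 524/687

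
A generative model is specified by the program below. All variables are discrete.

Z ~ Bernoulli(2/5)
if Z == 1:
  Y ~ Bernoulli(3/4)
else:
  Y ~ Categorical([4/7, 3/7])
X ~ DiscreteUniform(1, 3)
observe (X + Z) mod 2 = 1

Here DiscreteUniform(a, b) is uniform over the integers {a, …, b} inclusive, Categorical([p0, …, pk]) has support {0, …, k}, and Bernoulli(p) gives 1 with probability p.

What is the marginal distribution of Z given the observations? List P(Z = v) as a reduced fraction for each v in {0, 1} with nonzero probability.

Enumerate traces; 6 have nonzero weight after conditioning:
  (Z=0, Y=0, X=1) weight 4/35
  (Z=0, Y=0, X=3) weight 4/35
  (Z=0, Y=1, X=1) weight 3/35
  (Z=0, Y=1, X=3) weight 3/35
  (Z=1, Y=0, X=2) weight 1/30
  (Z=1, Y=1, X=2) weight 1/10
Group by Z:
  weight(Z=0) = 2/5
  weight(Z=1) = 2/15
Total weight = 2/5 + 2/15 = 8/15
P(Z=0 | obs) = 2/5 / 8/15 = 3/4
P(Z=1 | obs) = 2/15 / 8/15 = 1/4

P(Z=0) = 3/4, P(Z=1) = 1/4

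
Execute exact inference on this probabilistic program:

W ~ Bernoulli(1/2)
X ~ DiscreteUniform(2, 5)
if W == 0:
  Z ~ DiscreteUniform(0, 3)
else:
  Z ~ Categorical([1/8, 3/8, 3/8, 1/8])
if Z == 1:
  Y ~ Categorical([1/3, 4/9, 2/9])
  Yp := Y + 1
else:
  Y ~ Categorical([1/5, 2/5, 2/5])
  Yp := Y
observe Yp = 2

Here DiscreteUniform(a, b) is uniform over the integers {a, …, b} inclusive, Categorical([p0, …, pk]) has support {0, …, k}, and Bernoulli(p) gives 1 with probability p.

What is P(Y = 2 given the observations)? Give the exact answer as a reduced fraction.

Enumerate traces; 32 have nonzero weight after conditioning:
  (W=0, X=2, Z=0, Y=2) weight 1/80
  (W=0, X=2, Z=1, Y=1) weight 1/72
  (W=0, X=2, Z=2, Y=2) weight 1/80
  (W=0, X=2, Z=3, Y=2) weight 1/80
  (W=0, X=3, Z=0, Y=2) weight 1/80
  (W=0, X=3, Z=1, Y=1) weight 1/72
  (W=0, X=3, Z=2, Y=2) weight 1/80
  (W=0, X=3, Z=3, Y=2) weight 1/80
  … 24 more
Group by Y:
  weight(Y=1) = 5/36
  weight(Y=2) = 11/40
Total weight = 5/36 + 11/40 = 149/360
P(Y=1 | obs) = 5/36 / 149/360 = 50/149
P(Y=2 | obs) = 11/40 / 149/360 = 99/149

P(Y = 2 | obs) = 99/149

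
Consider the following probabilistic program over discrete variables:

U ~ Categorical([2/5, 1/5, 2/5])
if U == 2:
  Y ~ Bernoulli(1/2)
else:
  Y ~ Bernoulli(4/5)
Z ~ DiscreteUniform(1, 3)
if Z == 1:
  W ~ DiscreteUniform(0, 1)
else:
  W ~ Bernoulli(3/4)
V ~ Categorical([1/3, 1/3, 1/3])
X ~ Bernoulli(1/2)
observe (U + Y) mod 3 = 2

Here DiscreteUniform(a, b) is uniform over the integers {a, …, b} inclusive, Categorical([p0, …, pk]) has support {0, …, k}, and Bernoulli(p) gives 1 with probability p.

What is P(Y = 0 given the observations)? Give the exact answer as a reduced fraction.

P(Y = 0 | obs) = 5/9

Enumerate traces; 72 have nonzero weight after conditioning:
  (U=1, Y=1, Z=1, W=0, V=0, X=0) weight 1/225
  (U=1, Y=1, Z=1, W=0, V=0, X=1) weight 1/225
  (U=1, Y=1, Z=1, W=0, V=1, X=0) weight 1/225
  (U=1, Y=1, Z=1, W=0, V=1, X=1) weight 1/225
  (U=1, Y=1, Z=1, W=0, V=2, X=0) weight 1/225
  (U=1, Y=1, Z=1, W=0, V=2, X=1) weight 1/225
  (U=1, Y=1, Z=1, W=1, V=0, X=0) weight 1/225
  (U=1, Y=1, Z=1, W=1, V=0, X=1) weight 1/225
  (U=2, Y=0, Z=1, W=0, V=0, X=0) weight 1/180
  … 63 more
Group by Y:
  weight(Y=0) = 1/5
  weight(Y=1) = 4/25
Total weight = 1/5 + 4/25 = 9/25
P(Y=0 | obs) = 1/5 / 9/25 = 5/9
P(Y=1 | obs) = 4/25 / 9/25 = 4/9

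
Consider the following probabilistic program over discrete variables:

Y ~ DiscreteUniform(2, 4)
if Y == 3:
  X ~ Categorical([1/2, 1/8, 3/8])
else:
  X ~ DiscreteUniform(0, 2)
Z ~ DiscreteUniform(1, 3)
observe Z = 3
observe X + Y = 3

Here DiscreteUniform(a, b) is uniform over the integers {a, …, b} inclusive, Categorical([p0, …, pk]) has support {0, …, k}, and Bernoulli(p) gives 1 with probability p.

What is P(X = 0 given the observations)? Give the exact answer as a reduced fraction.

P(X = 0 | obs) = 3/5

Enumerate traces; 2 have nonzero weight after conditioning:
  (Y=2, X=1, Z=3) weight 1/27
  (Y=3, X=0, Z=3) weight 1/18
Group by X:
  weight(X=0) = 1/18
  weight(X=1) = 1/27
Total weight = 1/18 + 1/27 = 5/54
P(X=0 | obs) = 1/18 / 5/54 = 3/5
P(X=1 | obs) = 1/27 / 5/54 = 2/5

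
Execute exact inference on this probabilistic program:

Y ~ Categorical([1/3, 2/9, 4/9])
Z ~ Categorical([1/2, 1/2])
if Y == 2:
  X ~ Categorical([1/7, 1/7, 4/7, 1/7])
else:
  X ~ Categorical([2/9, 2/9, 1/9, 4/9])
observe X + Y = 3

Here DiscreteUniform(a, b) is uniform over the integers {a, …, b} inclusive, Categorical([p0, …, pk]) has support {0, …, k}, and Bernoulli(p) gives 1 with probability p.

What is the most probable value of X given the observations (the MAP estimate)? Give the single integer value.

argmax_v P(X = v | obs) = 3

Enumerate traces; 6 have nonzero weight after conditioning:
  (Y=0, Z=0, X=3) weight 2/27
  (Y=0, Z=1, X=3) weight 2/27
  (Y=1, Z=0, X=2) weight 1/81
  (Y=1, Z=1, X=2) weight 1/81
  (Y=2, Z=0, X=1) weight 2/63
  (Y=2, Z=1, X=1) weight 2/63
Group by X:
  weight(X=1) = 4/63
  weight(X=2) = 2/81
  weight(X=3) = 4/27
Total weight = 4/63 + 2/81 + 4/27 = 134/567
P(X=1 | obs) = 4/63 / 134/567 = 18/67
P(X=2 | obs) = 2/81 / 134/567 = 7/67
P(X=3 | obs) = 4/27 / 134/567 = 42/67
argmax = 3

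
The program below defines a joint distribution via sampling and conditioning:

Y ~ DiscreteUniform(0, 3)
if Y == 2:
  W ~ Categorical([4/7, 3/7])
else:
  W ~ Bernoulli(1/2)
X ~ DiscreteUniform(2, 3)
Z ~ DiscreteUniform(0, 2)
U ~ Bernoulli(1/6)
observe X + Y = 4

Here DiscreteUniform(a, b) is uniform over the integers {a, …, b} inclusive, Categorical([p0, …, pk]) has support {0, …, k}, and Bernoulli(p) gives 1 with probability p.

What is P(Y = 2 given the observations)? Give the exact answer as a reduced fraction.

P(Y = 2 | obs) = 1/2

Enumerate traces; 24 have nonzero weight after conditioning:
  (Y=1, W=0, X=3, Z=0, U=0) weight 5/288
  (Y=1, W=0, X=3, Z=0, U=1) weight 1/288
  (Y=1, W=0, X=3, Z=1, U=0) weight 5/288
  (Y=1, W=0, X=3, Z=1, U=1) weight 1/288
  (Y=1, W=0, X=3, Z=2, U=0) weight 5/288
  (Y=1, W=0, X=3, Z=2, U=1) weight 1/288
  (Y=1, W=1, X=3, Z=0, U=0) weight 5/288
  (Y=1, W=1, X=3, Z=0, U=1) weight 1/288
  (Y=2, W=0, X=2, Z=0, U=0) weight 5/252
  … 15 more
Group by Y:
  weight(Y=1) = 1/8
  weight(Y=2) = 1/8
Total weight = 1/8 + 1/8 = 1/4
P(Y=1 | obs) = 1/8 / 1/4 = 1/2
P(Y=2 | obs) = 1/8 / 1/4 = 1/2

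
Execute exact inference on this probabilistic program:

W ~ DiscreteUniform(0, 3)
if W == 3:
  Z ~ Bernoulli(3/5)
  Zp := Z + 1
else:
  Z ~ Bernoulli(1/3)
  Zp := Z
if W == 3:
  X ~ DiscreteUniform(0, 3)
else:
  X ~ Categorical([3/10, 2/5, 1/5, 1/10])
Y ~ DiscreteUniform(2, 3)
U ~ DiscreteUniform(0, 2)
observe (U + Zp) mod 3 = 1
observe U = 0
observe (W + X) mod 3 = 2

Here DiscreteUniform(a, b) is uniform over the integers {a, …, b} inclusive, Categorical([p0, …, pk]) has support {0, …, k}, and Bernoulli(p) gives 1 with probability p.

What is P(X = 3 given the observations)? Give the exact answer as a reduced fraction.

P(X = 3 | obs) = 1/13

Enumerate traces; 10 have nonzero weight after conditioning:
  (W=0, Z=1, X=2, Y=2, U=0) weight 1/360
  (W=0, Z=1, X=2, Y=3, U=0) weight 1/360
  (W=1, Z=1, X=1, Y=2, U=0) weight 1/180
  (W=1, Z=1, X=1, Y=3, U=0) weight 1/180
  (W=2, Z=1, X=0, Y=2, U=0) weight 1/240
  (W=2, Z=1, X=0, Y=3, U=0) weight 1/240
  (W=2, Z=1, X=3, Y=2, U=0) weight 1/720
  (W=2, Z=1, X=3, Y=3, U=0) weight 1/720
  … 2 more
Group by X:
  weight(X=0) = 1/120
  weight(X=1) = 1/90
  weight(X=2) = 1/72
  weight(X=3) = 1/360
Total weight = 1/120 + 1/90 + 1/72 + 1/360 = 13/360
P(X=0 | obs) = 1/120 / 13/360 = 3/13
P(X=1 | obs) = 1/90 / 13/360 = 4/13
P(X=2 | obs) = 1/72 / 13/360 = 5/13
P(X=3 | obs) = 1/360 / 13/360 = 1/13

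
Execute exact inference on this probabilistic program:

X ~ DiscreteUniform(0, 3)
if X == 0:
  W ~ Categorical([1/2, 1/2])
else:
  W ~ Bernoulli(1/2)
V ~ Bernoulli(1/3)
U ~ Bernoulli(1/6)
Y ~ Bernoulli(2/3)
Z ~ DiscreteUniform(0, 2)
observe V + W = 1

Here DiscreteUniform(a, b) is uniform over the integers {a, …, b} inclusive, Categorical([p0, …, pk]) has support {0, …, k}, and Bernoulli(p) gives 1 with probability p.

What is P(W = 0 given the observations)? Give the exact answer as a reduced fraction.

Enumerate traces; 96 have nonzero weight after conditioning:
  (X=0, W=0, V=1, U=0, Y=0, Z=0) weight 5/1296
  (X=0, W=0, V=1, U=0, Y=0, Z=1) weight 5/1296
  (X=0, W=0, V=1, U=0, Y=0, Z=2) weight 5/1296
  (X=0, W=0, V=1, U=0, Y=1, Z=0) weight 5/648
  (X=0, W=0, V=1, U=0, Y=1, Z=1) weight 5/648
  (X=0, W=0, V=1, U=0, Y=1, Z=2) weight 5/648
  (X=0, W=0, V=1, U=1, Y=0, Z=0) weight 1/1296
  (X=0, W=0, V=1, U=1, Y=0, Z=1) weight 1/1296
  (X=0, W=1, V=0, U=0, Y=0, Z=0) weight 5/648
  … 87 more
Group by W:
  weight(W=0) = 1/6
  weight(W=1) = 1/3
Total weight = 1/6 + 1/3 = 1/2
P(W=0 | obs) = 1/6 / 1/2 = 1/3
P(W=1 | obs) = 1/3 / 1/2 = 2/3

P(W = 0 | obs) = 1/3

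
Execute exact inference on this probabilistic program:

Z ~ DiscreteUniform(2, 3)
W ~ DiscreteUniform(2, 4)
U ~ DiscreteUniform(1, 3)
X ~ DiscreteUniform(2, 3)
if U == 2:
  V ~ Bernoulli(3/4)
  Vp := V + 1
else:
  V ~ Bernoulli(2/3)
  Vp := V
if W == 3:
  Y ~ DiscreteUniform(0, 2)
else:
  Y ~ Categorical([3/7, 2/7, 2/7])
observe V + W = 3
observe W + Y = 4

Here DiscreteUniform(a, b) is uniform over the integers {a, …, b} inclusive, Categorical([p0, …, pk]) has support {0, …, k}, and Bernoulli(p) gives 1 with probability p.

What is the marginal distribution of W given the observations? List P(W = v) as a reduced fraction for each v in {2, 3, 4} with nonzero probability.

Enumerate traces; 24 have nonzero weight after conditioning:
  (Z=2, W=2, U=1, X=2, V=1, Y=2) weight 1/189
  (Z=2, W=2, U=1, X=3, V=1, Y=2) weight 1/189
  (Z=2, W=2, U=2, X=2, V=1, Y=2) weight 1/168
  (Z=2, W=2, U=2, X=3, V=1, Y=2) weight 1/168
  (Z=2, W=2, U=3, X=2, V=1, Y=2) weight 1/189
  (Z=2, W=2, U=3, X=3, V=1, Y=2) weight 1/189
  (Z=2, W=3, U=1, X=2, V=0, Y=1) weight 1/324
  (Z=2, W=3, U=1, X=3, V=0, Y=1) weight 1/324
  … 16 more
Group by W:
  weight(W=2) = 25/378
  weight(W=3) = 11/324
Total weight = 25/378 + 11/324 = 227/2268
P(W=2 | obs) = 25/378 / 227/2268 = 150/227
P(W=3 | obs) = 11/324 / 227/2268 = 77/227

P(W=2) = 150/227, P(W=3) = 77/227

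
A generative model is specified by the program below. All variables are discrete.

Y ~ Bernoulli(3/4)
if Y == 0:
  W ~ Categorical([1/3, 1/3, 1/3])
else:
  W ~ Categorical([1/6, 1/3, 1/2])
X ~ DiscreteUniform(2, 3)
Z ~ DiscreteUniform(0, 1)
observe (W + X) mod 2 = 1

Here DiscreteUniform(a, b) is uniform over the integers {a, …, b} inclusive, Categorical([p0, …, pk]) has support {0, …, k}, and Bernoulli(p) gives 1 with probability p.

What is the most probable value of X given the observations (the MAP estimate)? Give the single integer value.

argmax_v P(X = v | obs) = 3

Enumerate traces; 12 have nonzero weight after conditioning:
  (Y=0, W=0, X=3, Z=0) weight 1/48
  (Y=0, W=0, X=3, Z=1) weight 1/48
  (Y=0, W=1, X=2, Z=0) weight 1/48
  (Y=0, W=1, X=2, Z=1) weight 1/48
  (Y=0, W=2, X=3, Z=0) weight 1/48
  (Y=0, W=2, X=3, Z=1) weight 1/48
  (Y=1, W=0, X=3, Z=0) weight 1/32
  (Y=1, W=0, X=3, Z=1) weight 1/32
  … 4 more
Group by X:
  weight(X=2) = 1/6
  weight(X=3) = 1/3
Total weight = 1/6 + 1/3 = 1/2
P(X=2 | obs) = 1/6 / 1/2 = 1/3
P(X=3 | obs) = 1/3 / 1/2 = 2/3
argmax = 3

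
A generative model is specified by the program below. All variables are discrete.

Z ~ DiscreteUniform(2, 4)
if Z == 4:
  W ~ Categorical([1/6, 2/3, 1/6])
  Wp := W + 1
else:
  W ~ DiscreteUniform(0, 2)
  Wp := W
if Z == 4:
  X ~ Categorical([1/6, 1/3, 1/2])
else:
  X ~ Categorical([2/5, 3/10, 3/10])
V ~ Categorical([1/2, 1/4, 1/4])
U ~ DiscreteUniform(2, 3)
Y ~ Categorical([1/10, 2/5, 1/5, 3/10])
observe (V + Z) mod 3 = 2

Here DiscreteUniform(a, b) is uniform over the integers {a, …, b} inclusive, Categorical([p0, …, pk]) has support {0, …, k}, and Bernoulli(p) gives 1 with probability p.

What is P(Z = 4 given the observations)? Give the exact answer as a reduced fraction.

Enumerate traces; 216 have nonzero weight after conditioning:
  (Z=2, W=0, X=0, V=0, U=2, Y=0) weight 1/900
  (Z=2, W=0, X=0, V=0, U=2, Y=1) weight 1/225
  (Z=2, W=0, X=0, V=0, U=2, Y=2) weight 1/450
  (Z=2, W=0, X=0, V=0, U=2, Y=3) weight 1/300
  (Z=2, W=0, X=0, V=0, U=3, Y=0) weight 1/900
  (Z=2, W=0, X=0, V=0, U=3, Y=1) weight 1/225
  (Z=2, W=0, X=0, V=0, U=3, Y=2) weight 1/450
  (Z=2, W=0, X=0, V=0, U=3, Y=3) weight 1/300
  (Z=3, W=0, X=0, V=2, U=2, Y=0) weight 1/1800
  (Z=4, W=0, X=0, V=1, U=2, Y=0) weight 1/8640
  … 206 more
Group by Z:
  weight(Z=2) = 1/6
  weight(Z=3) = 1/12
  weight(Z=4) = 1/12
Total weight = 1/6 + 1/12 + 1/12 = 1/3
P(Z=2 | obs) = 1/6 / 1/3 = 1/2
P(Z=3 | obs) = 1/12 / 1/3 = 1/4
P(Z=4 | obs) = 1/12 / 1/3 = 1/4

P(Z = 4 | obs) = 1/4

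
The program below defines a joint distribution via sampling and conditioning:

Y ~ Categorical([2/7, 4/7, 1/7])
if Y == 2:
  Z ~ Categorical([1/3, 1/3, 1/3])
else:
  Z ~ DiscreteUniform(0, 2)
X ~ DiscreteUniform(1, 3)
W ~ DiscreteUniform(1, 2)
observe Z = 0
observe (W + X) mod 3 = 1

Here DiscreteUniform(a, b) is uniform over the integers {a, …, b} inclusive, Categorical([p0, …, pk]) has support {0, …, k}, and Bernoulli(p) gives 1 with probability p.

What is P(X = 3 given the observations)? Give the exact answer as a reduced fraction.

Enumerate traces; 6 have nonzero weight after conditioning:
  (Y=0, Z=0, X=2, W=2) weight 1/63
  (Y=0, Z=0, X=3, W=1) weight 1/63
  (Y=1, Z=0, X=2, W=2) weight 2/63
  (Y=1, Z=0, X=3, W=1) weight 2/63
  (Y=2, Z=0, X=2, W=2) weight 1/126
  (Y=2, Z=0, X=3, W=1) weight 1/126
Group by X:
  weight(X=2) = 1/18
  weight(X=3) = 1/18
Total weight = 1/18 + 1/18 = 1/9
P(X=2 | obs) = 1/18 / 1/9 = 1/2
P(X=3 | obs) = 1/18 / 1/9 = 1/2

P(X = 3 | obs) = 1/2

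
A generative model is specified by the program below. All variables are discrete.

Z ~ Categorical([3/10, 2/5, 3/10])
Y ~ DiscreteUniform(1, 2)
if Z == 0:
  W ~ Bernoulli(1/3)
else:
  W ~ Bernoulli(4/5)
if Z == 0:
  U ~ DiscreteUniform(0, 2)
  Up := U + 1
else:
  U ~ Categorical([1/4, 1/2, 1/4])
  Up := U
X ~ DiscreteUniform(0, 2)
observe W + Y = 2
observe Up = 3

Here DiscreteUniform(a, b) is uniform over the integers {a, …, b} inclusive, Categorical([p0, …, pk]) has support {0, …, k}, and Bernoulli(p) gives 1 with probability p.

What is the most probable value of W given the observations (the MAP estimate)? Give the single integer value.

argmax_v P(W = v | obs) = 0

Enumerate traces; 6 have nonzero weight after conditioning:
  (Z=0, Y=1, W=1, U=2, X=0) weight 1/180
  (Z=0, Y=1, W=1, U=2, X=1) weight 1/180
  (Z=0, Y=1, W=1, U=2, X=2) weight 1/180
  (Z=0, Y=2, W=0, U=2, X=0) weight 1/90
  (Z=0, Y=2, W=0, U=2, X=1) weight 1/90
  (Z=0, Y=2, W=0, U=2, X=2) weight 1/90
Group by W:
  weight(W=0) = 1/30
  weight(W=1) = 1/60
Total weight = 1/30 + 1/60 = 1/20
P(W=0 | obs) = 1/30 / 1/20 = 2/3
P(W=1 | obs) = 1/60 / 1/20 = 1/3
argmax = 0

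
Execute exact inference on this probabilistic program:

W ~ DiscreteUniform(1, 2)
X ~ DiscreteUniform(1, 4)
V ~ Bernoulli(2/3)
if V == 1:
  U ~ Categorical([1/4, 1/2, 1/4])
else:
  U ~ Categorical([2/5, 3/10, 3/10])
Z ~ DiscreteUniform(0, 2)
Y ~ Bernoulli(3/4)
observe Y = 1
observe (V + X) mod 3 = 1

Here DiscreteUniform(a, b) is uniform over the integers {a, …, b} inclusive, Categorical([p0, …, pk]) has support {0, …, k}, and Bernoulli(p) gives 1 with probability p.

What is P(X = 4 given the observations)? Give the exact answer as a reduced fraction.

P(X = 4 | obs) = 1/4

Enumerate traces; 54 have nonzero weight after conditioning:
  (W=1, X=1, V=0, U=0, Z=0, Y=1) weight 1/240
  (W=1, X=1, V=0, U=0, Z=1, Y=1) weight 1/240
  (W=1, X=1, V=0, U=0, Z=2, Y=1) weight 1/240
  (W=1, X=1, V=0, U=1, Z=0, Y=1) weight 1/320
  (W=1, X=1, V=0, U=1, Z=1, Y=1) weight 1/320
  (W=1, X=1, V=0, U=1, Z=2, Y=1) weight 1/320
  (W=1, X=1, V=0, U=2, Z=0, Y=1) weight 1/320
  (W=1, X=1, V=0, U=2, Z=1, Y=1) weight 1/320
  (W=1, X=3, V=1, U=0, Z=0, Y=1) weight 1/192
  (W=1, X=4, V=0, U=0, Z=0, Y=1) weight 1/240
  … 44 more
Group by X:
  weight(X=1) = 1/16
  weight(X=3) = 1/8
  weight(X=4) = 1/16
Total weight = 1/16 + 1/8 + 1/16 = 1/4
P(X=1 | obs) = 1/16 / 1/4 = 1/4
P(X=3 | obs) = 1/8 / 1/4 = 1/2
P(X=4 | obs) = 1/16 / 1/4 = 1/4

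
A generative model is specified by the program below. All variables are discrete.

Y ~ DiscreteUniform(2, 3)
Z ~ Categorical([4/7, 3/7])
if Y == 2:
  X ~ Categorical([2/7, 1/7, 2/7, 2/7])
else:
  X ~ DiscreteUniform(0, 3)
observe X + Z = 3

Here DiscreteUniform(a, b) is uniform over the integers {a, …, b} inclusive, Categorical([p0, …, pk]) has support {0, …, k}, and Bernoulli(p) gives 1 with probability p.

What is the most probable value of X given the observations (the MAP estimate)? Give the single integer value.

argmax_v P(X = v | obs) = 3

Enumerate traces; 4 have nonzero weight after conditioning:
  (Y=2, Z=0, X=3) weight 4/49
  (Y=2, Z=1, X=2) weight 3/49
  (Y=3, Z=0, X=3) weight 1/14
  (Y=3, Z=1, X=2) weight 3/56
Group by X:
  weight(X=2) = 45/392
  weight(X=3) = 15/98
Total weight = 45/392 + 15/98 = 15/56
P(X=2 | obs) = 45/392 / 15/56 = 3/7
P(X=3 | obs) = 15/98 / 15/56 = 4/7
argmax = 3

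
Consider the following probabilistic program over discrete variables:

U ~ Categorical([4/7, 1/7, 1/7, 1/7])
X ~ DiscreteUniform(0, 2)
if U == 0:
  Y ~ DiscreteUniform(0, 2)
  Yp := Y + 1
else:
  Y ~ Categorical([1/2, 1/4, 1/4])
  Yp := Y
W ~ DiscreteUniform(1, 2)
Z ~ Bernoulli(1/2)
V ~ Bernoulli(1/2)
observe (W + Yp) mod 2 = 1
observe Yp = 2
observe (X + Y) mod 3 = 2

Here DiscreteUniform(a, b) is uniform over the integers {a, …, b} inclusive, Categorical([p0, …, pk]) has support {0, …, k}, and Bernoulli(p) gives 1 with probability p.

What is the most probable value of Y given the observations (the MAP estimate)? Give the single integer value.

argmax_v P(Y = v | obs) = 1

Enumerate traces; 16 have nonzero weight after conditioning:
  (U=0, X=1, Y=1, W=1, Z=0, V=0) weight 1/126
  (U=0, X=1, Y=1, W=1, Z=0, V=1) weight 1/126
  (U=0, X=1, Y=1, W=1, Z=1, V=0) weight 1/126
  (U=0, X=1, Y=1, W=1, Z=1, V=1) weight 1/126
  (U=1, X=0, Y=2, W=1, Z=0, V=0) weight 1/672
  (U=1, X=0, Y=2, W=1, Z=0, V=1) weight 1/672
  (U=1, X=0, Y=2, W=1, Z=1, V=0) weight 1/672
  (U=1, X=0, Y=2, W=1, Z=1, V=1) weight 1/672
  … 8 more
Group by Y:
  weight(Y=1) = 2/63
  weight(Y=2) = 1/56
Total weight = 2/63 + 1/56 = 25/504
P(Y=1 | obs) = 2/63 / 25/504 = 16/25
P(Y=2 | obs) = 1/56 / 25/504 = 9/25
argmax = 1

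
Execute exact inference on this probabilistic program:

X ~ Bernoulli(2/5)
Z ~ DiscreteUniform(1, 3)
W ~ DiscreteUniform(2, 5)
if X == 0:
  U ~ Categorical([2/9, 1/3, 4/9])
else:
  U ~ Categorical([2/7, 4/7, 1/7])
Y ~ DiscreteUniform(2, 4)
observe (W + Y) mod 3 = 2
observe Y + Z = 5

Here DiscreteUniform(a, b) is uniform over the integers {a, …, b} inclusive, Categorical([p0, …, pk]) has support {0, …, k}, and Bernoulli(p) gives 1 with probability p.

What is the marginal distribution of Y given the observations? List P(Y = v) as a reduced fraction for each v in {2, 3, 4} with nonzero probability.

P(Y=2) = 1/4, P(Y=3) = 1/2, P(Y=4) = 1/4

Enumerate traces; 24 have nonzero weight after conditioning:
  (X=0, Z=1, W=4, U=0, Y=4) weight 1/270
  (X=0, Z=1, W=4, U=1, Y=4) weight 1/180
  (X=0, Z=1, W=4, U=2, Y=4) weight 1/135
  (X=0, Z=2, W=2, U=0, Y=3) weight 1/270
  (X=0, Z=2, W=2, U=1, Y=3) weight 1/180
  (X=0, Z=2, W=2, U=2, Y=3) weight 1/135
  (X=0, Z=2, W=5, U=0, Y=3) weight 1/270
  (X=0, Z=2, W=5, U=1, Y=3) weight 1/180
  (X=0, Z=3, W=3, U=0, Y=2) weight 1/270
  … 15 more
Group by Y:
  weight(Y=2) = 1/36
  weight(Y=3) = 1/18
  weight(Y=4) = 1/36
Total weight = 1/36 + 1/18 + 1/36 = 1/9
P(Y=2 | obs) = 1/36 / 1/9 = 1/4
P(Y=3 | obs) = 1/18 / 1/9 = 1/2
P(Y=4 | obs) = 1/36 / 1/9 = 1/4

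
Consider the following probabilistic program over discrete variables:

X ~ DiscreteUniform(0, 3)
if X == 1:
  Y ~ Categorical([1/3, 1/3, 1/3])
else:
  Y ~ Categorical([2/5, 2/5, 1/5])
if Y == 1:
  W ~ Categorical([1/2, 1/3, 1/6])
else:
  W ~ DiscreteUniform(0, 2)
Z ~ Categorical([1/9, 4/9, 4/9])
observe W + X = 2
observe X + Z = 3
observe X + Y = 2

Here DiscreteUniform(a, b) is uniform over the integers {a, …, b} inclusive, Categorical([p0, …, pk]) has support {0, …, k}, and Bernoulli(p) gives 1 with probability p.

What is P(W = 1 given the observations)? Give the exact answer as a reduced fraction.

P(W = 1 | obs) = 5/11

Enumerate traces; 2 have nonzero weight after conditioning:
  (X=1, Y=1, W=1, Z=2) weight 1/81
  (X=2, Y=0, W=0, Z=1) weight 2/135
Group by W:
  weight(W=0) = 2/135
  weight(W=1) = 1/81
Total weight = 2/135 + 1/81 = 11/405
P(W=0 | obs) = 2/135 / 11/405 = 6/11
P(W=1 | obs) = 1/81 / 11/405 = 5/11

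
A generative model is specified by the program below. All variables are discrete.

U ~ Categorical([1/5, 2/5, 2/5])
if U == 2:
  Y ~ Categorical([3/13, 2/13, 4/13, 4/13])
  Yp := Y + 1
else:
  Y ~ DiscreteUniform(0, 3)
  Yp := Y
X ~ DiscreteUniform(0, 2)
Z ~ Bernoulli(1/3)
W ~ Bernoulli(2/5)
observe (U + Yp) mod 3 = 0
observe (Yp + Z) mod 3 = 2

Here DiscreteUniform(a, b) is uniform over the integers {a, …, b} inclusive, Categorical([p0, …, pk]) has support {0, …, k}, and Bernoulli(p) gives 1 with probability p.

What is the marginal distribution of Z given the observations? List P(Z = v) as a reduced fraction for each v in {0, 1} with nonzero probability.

P(Z=0) = 13/27, P(Z=1) = 14/27

Enumerate traces; 18 have nonzero weight after conditioning:
  (U=1, Y=2, X=0, Z=0, W=0) weight 1/75
  (U=1, Y=2, X=0, Z=0, W=1) weight 2/225
  (U=1, Y=2, X=1, Z=0, W=0) weight 1/75
  (U=1, Y=2, X=1, Z=0, W=1) weight 2/225
  (U=1, Y=2, X=2, Z=0, W=0) weight 1/75
  (U=1, Y=2, X=2, Z=0, W=1) weight 2/225
  (U=2, Y=0, X=0, Z=1, W=0) weight 2/325
  (U=2, Y=0, X=0, Z=1, W=1) weight 4/975
  … 10 more
Group by Z:
  weight(Z=0) = 1/15
  weight(Z=1) = 14/195
Total weight = 1/15 + 14/195 = 9/65
P(Z=0 | obs) = 1/15 / 9/65 = 13/27
P(Z=1 | obs) = 14/195 / 9/65 = 14/27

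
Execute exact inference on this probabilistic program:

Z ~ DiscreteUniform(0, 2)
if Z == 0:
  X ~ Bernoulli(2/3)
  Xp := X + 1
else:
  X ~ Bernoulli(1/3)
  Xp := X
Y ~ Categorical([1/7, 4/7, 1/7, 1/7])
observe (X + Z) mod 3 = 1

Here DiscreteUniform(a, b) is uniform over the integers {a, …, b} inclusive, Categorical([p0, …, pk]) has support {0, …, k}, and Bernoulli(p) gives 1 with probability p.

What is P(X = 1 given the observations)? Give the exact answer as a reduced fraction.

Enumerate traces; 8 have nonzero weight after conditioning:
  (Z=0, X=1, Y=0) weight 2/63
  (Z=0, X=1, Y=1) weight 8/63
  (Z=0, X=1, Y=2) weight 2/63
  (Z=0, X=1, Y=3) weight 2/63
  (Z=1, X=0, Y=0) weight 2/63
  (Z=1, X=0, Y=1) weight 8/63
  (Z=1, X=0, Y=2) weight 2/63
  (Z=1, X=0, Y=3) weight 2/63
Group by X:
  weight(X=0) = 2/9
  weight(X=1) = 2/9
Total weight = 2/9 + 2/9 = 4/9
P(X=0 | obs) = 2/9 / 4/9 = 1/2
P(X=1 | obs) = 2/9 / 4/9 = 1/2

P(X = 1 | obs) = 1/2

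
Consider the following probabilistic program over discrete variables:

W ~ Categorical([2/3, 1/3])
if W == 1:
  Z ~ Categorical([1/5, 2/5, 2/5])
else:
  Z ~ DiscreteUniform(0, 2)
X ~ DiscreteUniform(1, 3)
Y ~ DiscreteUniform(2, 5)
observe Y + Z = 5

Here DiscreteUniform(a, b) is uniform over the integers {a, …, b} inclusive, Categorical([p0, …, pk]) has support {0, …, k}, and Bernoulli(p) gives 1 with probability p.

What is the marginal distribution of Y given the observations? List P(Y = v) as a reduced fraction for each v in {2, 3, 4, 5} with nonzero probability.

Enumerate traces; 18 have nonzero weight after conditioning:
  (W=0, Z=0, X=1, Y=5) weight 1/54
  (W=0, Z=0, X=2, Y=5) weight 1/54
  (W=0, Z=0, X=3, Y=5) weight 1/54
  (W=0, Z=1, X=1, Y=4) weight 1/54
  (W=0, Z=1, X=2, Y=4) weight 1/54
  (W=0, Z=1, X=3, Y=4) weight 1/54
  (W=0, Z=2, X=1, Y=3) weight 1/54
  (W=0, Z=2, X=2, Y=3) weight 1/54
  … 10 more
Group by Y:
  weight(Y=3) = 4/45
  weight(Y=4) = 4/45
  weight(Y=5) = 13/180
Total weight = 4/45 + 4/45 + 13/180 = 1/4
P(Y=3 | obs) = 4/45 / 1/4 = 16/45
P(Y=4 | obs) = 4/45 / 1/4 = 16/45
P(Y=5 | obs) = 13/180 / 1/4 = 13/45

P(Y=3) = 16/45, P(Y=4) = 16/45, P(Y=5) = 13/45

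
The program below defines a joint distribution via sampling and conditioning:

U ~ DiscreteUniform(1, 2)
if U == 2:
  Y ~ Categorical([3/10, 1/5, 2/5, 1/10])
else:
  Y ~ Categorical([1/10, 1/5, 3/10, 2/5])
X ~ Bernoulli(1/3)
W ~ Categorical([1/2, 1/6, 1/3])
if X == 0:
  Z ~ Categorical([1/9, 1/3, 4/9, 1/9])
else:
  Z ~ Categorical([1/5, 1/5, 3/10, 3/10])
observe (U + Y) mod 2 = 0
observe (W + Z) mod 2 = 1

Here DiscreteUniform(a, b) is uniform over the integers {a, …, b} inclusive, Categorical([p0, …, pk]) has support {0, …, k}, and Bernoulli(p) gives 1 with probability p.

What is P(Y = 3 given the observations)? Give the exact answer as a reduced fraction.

P(Y = 3 | obs) = 4/13

Enumerate traces; 48 have nonzero weight after conditioning:
  (U=1, Y=1, X=0, W=0, Z=1) weight 1/90
  (U=1, Y=1, X=0, W=0, Z=3) weight 1/270
  (U=1, Y=1, X=0, W=1, Z=0) weight 1/810
  (U=1, Y=1, X=0, W=1, Z=2) weight 2/405
  (U=1, Y=1, X=0, W=2, Z=1) weight 1/135
  (U=1, Y=1, X=0, W=2, Z=3) weight 1/405
  (U=1, Y=1, X=1, W=0, Z=1) weight 1/300
  (U=1, Y=1, X=1, W=0, Z=3) weight 1/200
  (U=1, Y=3, X=0, W=0, Z=1) weight 1/45
  (U=2, Y=0, X=0, W=0, Z=1) weight 1/60
  … 38 more
Group by Y:
  weight(Y=0) = 77/1080
  weight(Y=1) = 77/1620
  weight(Y=2) = 77/810
  weight(Y=3) = 77/810
Total weight = 77/1080 + 77/1620 + 77/810 + 77/810 = 1001/3240
P(Y=0 | obs) = 77/1080 / 1001/3240 = 3/13
P(Y=1 | obs) = 77/1620 / 1001/3240 = 2/13
P(Y=2 | obs) = 77/810 / 1001/3240 = 4/13
P(Y=3 | obs) = 77/810 / 1001/3240 = 4/13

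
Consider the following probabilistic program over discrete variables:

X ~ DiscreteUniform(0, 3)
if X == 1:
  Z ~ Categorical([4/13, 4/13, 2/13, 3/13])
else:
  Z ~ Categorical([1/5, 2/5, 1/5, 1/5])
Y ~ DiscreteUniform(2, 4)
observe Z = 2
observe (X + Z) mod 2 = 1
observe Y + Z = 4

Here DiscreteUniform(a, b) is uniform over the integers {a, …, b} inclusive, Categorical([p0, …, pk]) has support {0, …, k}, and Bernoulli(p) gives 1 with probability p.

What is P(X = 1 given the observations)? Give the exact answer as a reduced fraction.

P(X = 1 | obs) = 10/23

Enumerate traces; 2 have nonzero weight after conditioning:
  (X=1, Z=2, Y=2) weight 1/78
  (X=3, Z=2, Y=2) weight 1/60
Group by X:
  weight(X=1) = 1/78
  weight(X=3) = 1/60
Total weight = 1/78 + 1/60 = 23/780
P(X=1 | obs) = 1/78 / 23/780 = 10/23
P(X=3 | obs) = 1/60 / 23/780 = 13/23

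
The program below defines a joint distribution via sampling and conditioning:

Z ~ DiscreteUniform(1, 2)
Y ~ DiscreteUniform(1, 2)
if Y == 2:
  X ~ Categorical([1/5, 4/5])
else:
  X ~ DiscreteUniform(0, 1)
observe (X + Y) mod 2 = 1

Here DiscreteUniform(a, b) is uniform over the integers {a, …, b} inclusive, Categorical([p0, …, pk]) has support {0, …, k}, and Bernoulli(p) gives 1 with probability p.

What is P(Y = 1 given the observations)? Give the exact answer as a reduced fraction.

P(Y = 1 | obs) = 5/13

Enumerate traces; 4 have nonzero weight after conditioning:
  (Z=1, Y=1, X=0) weight 1/8
  (Z=1, Y=2, X=1) weight 1/5
  (Z=2, Y=1, X=0) weight 1/8
  (Z=2, Y=2, X=1) weight 1/5
Group by Y:
  weight(Y=1) = 1/4
  weight(Y=2) = 2/5
Total weight = 1/4 + 2/5 = 13/20
P(Y=1 | obs) = 1/4 / 13/20 = 5/13
P(Y=2 | obs) = 2/5 / 13/20 = 8/13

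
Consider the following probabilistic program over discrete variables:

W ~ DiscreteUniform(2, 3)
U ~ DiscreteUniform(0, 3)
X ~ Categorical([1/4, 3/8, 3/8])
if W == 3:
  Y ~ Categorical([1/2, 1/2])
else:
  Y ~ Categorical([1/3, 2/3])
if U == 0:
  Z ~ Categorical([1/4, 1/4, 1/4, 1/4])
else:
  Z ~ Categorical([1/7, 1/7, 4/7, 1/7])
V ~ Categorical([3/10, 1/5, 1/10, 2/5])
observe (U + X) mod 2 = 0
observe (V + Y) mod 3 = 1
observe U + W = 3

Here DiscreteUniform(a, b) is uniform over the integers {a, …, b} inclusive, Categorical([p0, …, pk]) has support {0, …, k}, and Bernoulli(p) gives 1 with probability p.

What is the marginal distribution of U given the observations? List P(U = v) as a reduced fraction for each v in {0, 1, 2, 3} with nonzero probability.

Enumerate traces; 36 have nonzero weight after conditioning:
  (W=2, U=1, X=1, Y=0, Z=0, V=1) weight 1/2240
  (W=2, U=1, X=1, Y=0, Z=1, V=1) weight 1/2240
  (W=2, U=1, X=1, Y=0, Z=2, V=1) weight 1/560
  (W=2, U=1, X=1, Y=0, Z=3, V=1) weight 1/2240
  (W=2, U=1, X=1, Y=1, Z=0, V=0) weight 3/2240
  (W=2, U=1, X=1, Y=1, Z=0, V=3) weight 1/560
  (W=2, U=1, X=1, Y=1, Z=1, V=0) weight 3/2240
  (W=2, U=1, X=1, Y=1, Z=1, V=3) weight 1/560
  (W=3, U=0, X=0, Y=0, Z=0, V=1) weight 1/1280
  … 27 more
Group by U:
  weight(U=0) = 9/256
  weight(U=1) = 1/40
Total weight = 9/256 + 1/40 = 77/1280
P(U=0 | obs) = 9/256 / 77/1280 = 45/77
P(U=1 | obs) = 1/40 / 77/1280 = 32/77

P(U=0) = 45/77, P(U=1) = 32/77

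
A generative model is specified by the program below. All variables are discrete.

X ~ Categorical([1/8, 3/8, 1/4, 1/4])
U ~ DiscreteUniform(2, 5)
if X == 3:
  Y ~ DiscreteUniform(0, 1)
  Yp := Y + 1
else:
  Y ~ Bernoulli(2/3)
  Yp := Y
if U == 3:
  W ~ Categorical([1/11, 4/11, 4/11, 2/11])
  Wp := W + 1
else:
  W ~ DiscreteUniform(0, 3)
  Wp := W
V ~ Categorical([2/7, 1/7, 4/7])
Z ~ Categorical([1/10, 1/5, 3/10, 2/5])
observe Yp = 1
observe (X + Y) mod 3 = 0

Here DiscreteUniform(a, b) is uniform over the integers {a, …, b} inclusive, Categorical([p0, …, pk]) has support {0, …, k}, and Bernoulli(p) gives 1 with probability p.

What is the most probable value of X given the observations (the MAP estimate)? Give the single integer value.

Enumerate traces; 384 have nonzero weight after conditioning:
  (X=2, U=2, Y=1, W=0, V=0, Z=0) weight 1/3360
  (X=2, U=2, Y=1, W=0, V=0, Z=1) weight 1/1680
  (X=2, U=2, Y=1, W=0, V=0, Z=2) weight 1/1120
  (X=2, U=2, Y=1, W=0, V=0, Z=3) weight 1/840
  (X=2, U=2, Y=1, W=0, V=1, Z=0) weight 1/6720
  (X=2, U=2, Y=1, W=0, V=1, Z=1) weight 1/3360
  (X=2, U=2, Y=1, W=0, V=1, Z=2) weight 1/2240
  (X=2, U=2, Y=1, W=0, V=1, Z=3) weight 1/1680
  (X=3, U=2, Y=0, W=0, V=0, Z=0) weight 1/4480
  … 375 more
Group by X:
  weight(X=2) = 1/6
  weight(X=3) = 1/8
Total weight = 1/6 + 1/8 = 7/24
P(X=2 | obs) = 1/6 / 7/24 = 4/7
P(X=3 | obs) = 1/8 / 7/24 = 3/7
argmax = 2

argmax_v P(X = v | obs) = 2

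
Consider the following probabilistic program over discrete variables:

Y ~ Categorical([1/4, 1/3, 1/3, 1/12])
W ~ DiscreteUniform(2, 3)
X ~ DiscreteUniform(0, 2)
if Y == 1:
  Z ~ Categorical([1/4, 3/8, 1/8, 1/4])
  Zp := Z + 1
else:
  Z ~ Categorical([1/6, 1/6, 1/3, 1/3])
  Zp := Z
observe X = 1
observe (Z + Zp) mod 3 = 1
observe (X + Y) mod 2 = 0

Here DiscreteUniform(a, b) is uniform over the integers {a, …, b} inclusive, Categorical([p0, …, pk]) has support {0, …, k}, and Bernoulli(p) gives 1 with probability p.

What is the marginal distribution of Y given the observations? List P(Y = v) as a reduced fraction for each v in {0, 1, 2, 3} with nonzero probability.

P(Y=1) = 6/7, P(Y=3) = 1/7

Enumerate traces; 6 have nonzero weight after conditioning:
  (Y=1, W=2, X=1, Z=0) weight 1/72
  (Y=1, W=2, X=1, Z=3) weight 1/72
  (Y=1, W=3, X=1, Z=0) weight 1/72
  (Y=1, W=3, X=1, Z=3) weight 1/72
  (Y=3, W=2, X=1, Z=2) weight 1/216
  (Y=3, W=3, X=1, Z=2) weight 1/216
Group by Y:
  weight(Y=1) = 1/18
  weight(Y=3) = 1/108
Total weight = 1/18 + 1/108 = 7/108
P(Y=1 | obs) = 1/18 / 7/108 = 6/7
P(Y=3 | obs) = 1/108 / 7/108 = 1/7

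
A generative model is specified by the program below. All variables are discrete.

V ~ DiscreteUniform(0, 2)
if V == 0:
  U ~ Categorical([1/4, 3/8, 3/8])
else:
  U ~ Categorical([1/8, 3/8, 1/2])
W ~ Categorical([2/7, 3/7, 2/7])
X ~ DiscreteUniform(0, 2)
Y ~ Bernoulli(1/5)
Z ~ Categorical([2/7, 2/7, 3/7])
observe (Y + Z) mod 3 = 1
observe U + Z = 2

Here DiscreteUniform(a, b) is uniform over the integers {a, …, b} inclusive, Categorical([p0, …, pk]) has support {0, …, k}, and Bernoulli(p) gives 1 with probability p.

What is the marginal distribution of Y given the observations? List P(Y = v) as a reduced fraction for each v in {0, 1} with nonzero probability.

Enumerate traces; 54 have nonzero weight after conditioning:
  (V=0, U=1, W=0, X=0, Y=0, Z=1) weight 2/735
  (V=0, U=1, W=0, X=1, Y=0, Z=1) weight 2/735
  (V=0, U=1, W=0, X=2, Y=0, Z=1) weight 2/735
  (V=0, U=1, W=1, X=0, Y=0, Z=1) weight 1/245
  (V=0, U=1, W=1, X=1, Y=0, Z=1) weight 1/245
  (V=0, U=1, W=1, X=2, Y=0, Z=1) weight 1/245
  (V=0, U=1, W=2, X=0, Y=0, Z=1) weight 2/735
  (V=0, U=1, W=2, X=1, Y=0, Z=1) weight 2/735
  (V=0, U=2, W=0, X=0, Y=1, Z=0) weight 1/1470
  … 45 more
Group by Y:
  weight(Y=0) = 3/35
  weight(Y=1) = 11/420
Total weight = 3/35 + 11/420 = 47/420
P(Y=0 | obs) = 3/35 / 47/420 = 36/47
P(Y=1 | obs) = 11/420 / 47/420 = 11/47

P(Y=0) = 36/47, P(Y=1) = 11/47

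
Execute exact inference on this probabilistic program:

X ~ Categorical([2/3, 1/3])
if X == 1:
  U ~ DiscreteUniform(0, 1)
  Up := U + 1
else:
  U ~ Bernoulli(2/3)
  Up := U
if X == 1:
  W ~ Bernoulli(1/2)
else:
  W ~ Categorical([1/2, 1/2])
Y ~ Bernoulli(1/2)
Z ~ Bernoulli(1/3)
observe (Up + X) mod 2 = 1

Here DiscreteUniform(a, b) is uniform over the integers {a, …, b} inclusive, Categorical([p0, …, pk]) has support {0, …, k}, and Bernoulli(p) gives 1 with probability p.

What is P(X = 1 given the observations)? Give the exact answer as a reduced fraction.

P(X = 1 | obs) = 3/11

Enumerate traces; 16 have nonzero weight after conditioning:
  (X=0, U=1, W=0, Y=0, Z=0) weight 2/27
  (X=0, U=1, W=0, Y=0, Z=1) weight 1/27
  (X=0, U=1, W=0, Y=1, Z=0) weight 2/27
  (X=0, U=1, W=0, Y=1, Z=1) weight 1/27
  (X=0, U=1, W=1, Y=0, Z=0) weight 2/27
  (X=0, U=1, W=1, Y=0, Z=1) weight 1/27
  (X=0, U=1, W=1, Y=1, Z=0) weight 2/27
  (X=0, U=1, W=1, Y=1, Z=1) weight 1/27
  (X=1, U=1, W=0, Y=0, Z=0) weight 1/36
  … 7 more
Group by X:
  weight(X=0) = 4/9
  weight(X=1) = 1/6
Total weight = 4/9 + 1/6 = 11/18
P(X=0 | obs) = 4/9 / 11/18 = 8/11
P(X=1 | obs) = 1/6 / 11/18 = 3/11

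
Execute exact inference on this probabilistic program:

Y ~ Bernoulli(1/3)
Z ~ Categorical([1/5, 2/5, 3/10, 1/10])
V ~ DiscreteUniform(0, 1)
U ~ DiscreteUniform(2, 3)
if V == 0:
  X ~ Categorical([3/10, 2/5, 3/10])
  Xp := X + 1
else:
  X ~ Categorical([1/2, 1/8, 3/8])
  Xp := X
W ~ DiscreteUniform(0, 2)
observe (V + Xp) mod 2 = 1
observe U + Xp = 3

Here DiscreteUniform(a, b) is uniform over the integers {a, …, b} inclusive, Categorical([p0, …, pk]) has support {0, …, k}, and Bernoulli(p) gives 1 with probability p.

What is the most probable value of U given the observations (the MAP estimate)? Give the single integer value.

Enumerate traces; 48 have nonzero weight after conditioning:
  (Y=0, Z=0, V=0, U=2, X=0, W=0) weight 1/300
  (Y=0, Z=0, V=0, U=2, X=0, W=1) weight 1/300
  (Y=0, Z=0, V=0, U=2, X=0, W=2) weight 1/300
  (Y=0, Z=0, V=1, U=3, X=0, W=0) weight 1/180
  (Y=0, Z=0, V=1, U=3, X=0, W=1) weight 1/180
  (Y=0, Z=0, V=1, U=3, X=0, W=2) weight 1/180
  (Y=0, Z=1, V=0, U=2, X=0, W=0) weight 1/150
  (Y=0, Z=1, V=0, U=2, X=0, W=1) weight 1/150
  … 40 more
Group by U:
  weight(U=2) = 3/40
  weight(U=3) = 1/8
Total weight = 3/40 + 1/8 = 1/5
P(U=2 | obs) = 3/40 / 1/5 = 3/8
P(U=3 | obs) = 1/8 / 1/5 = 5/8
argmax = 3

argmax_v P(U = v | obs) = 3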